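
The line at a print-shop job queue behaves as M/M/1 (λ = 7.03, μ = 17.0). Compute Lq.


ρ = 7.03/17.0 = 0.4135
Lq = ρ²/(1−ρ) = 0.1710/0.5865 = 0.2916

Final: 0.2916


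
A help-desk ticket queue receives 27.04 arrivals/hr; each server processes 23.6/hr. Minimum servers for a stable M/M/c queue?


Stability requires cμ > λ ⇔ c > λ/μ.
λ/μ = 27.04/23.6 = 1.1458
Minimum integer c = ⌊1.1458⌋ + 1 = 2
Check: 2·23.6 = 47.20 > 27.04, while 1·23.6 = 23.60 ≤ 27.04

Final: 2 servers


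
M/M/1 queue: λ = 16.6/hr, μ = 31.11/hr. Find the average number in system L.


ρ = λ/μ = 16.6/31.11 = 0.5336
L = ρ/(1−ρ) = 0.5336/(1 − 0.5336) = 0.5336/0.4664 = 1.1440

Final: 1.1440


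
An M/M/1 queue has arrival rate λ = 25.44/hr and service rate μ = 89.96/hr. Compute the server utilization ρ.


ρ = λ/μ = 25.44/89.96 = 0.2828

Final: 0.2828


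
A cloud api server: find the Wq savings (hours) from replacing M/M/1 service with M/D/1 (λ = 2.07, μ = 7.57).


ρ = 2.07/7.57 = 0.2734
Wq(M/M/1) = ρ/(μ−λ) = 0.2734/5.50 = 0.04972 hr
Wq(M/D/1) = ρ/(2(μ−λ)) = 0.02486 hr
Savings = 0.04972 − 0.02486 = 0.02486 hr

Final: 0.02486 hr


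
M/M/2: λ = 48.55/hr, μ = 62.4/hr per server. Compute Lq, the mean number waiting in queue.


a = λ/μ = 0.7780; ρ = a/2 = 0.3890
P₀ = 0.439862
Lq = P₀·a^c·ρ / (c!·(1−ρ)²) = 0.439862·0.60535·0.3890/(2·0.37329)
= 0.13875

Final: 0.13875


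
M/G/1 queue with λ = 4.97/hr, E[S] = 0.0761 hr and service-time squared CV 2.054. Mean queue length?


ρ = λ·E[S] = 4.97·0.0761 = 0.3782
Lq = ρ²(1+C_s²)/(2(1−ρ)) = 0.1430·(1+2.054)/(2·0.6218)
= 0.1430·3.0540/1.2436 = 0.35130

Final: 0.35130


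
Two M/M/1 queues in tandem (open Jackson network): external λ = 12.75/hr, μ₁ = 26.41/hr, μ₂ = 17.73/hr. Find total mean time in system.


Each node sees arrival rate λ = 12.75/hr (tandem ⇒ throughput preserved).
W₁ = 1/(μ₁−λ) = 1/(26.41−12.75) = 0.07321 hr
W₂ = 1/(μ₂−λ) = 1/(17.73−12.75) = 0.20080 hr
W_total = W₁ + W₂ = 0.07321 + 0.20080 = 0.27401 hr

Final: 0.27401 hr


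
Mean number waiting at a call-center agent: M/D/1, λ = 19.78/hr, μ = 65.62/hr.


ρ = 19.78/65.62 = 0.3014
M/D/1: Lq = ρ²/(2(1−ρ)) = 0.09086/(2·0.6986) = 0.06503

Final: 0.06503


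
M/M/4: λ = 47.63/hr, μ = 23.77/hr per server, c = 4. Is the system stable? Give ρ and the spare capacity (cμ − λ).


Total capacity cμ = 4·23.77 = 95.08/hr
ρ = λ/(cμ) = 47.63/95.08 = 0.5009
Stable ⇔ ρ < 1: YES
Spare capacity = cμ − λ = 95.08 − 47.63 = 47.45/hr

Final: ρ = 0.5009; stable; margin = 47.45/hr


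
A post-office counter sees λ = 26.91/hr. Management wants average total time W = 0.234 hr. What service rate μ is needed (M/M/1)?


W = 1/(μ−λ) ⇒ μ − λ = 1/W = 1/0.234 = 4.2735
μ = λ + 1/W = 26.91 + 4.2735 = 31.1835 per hr

Final: 31.1835 /hr


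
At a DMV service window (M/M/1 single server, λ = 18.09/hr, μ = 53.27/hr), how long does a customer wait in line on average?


ρ = 18.09/53.27 = 0.3396
Wq = ρ/(μ−λ) = 0.3396/(53.27 − 18.09) = 0.3396/35.18 = 0.009653 hr

Final: 0.009653 hr


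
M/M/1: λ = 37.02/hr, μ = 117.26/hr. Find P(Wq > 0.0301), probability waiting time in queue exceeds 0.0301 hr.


ρ = 37.02/117.26 = 0.3157
P(Wq > t) = ρ·e^{−(μ−λ)t} = 0.3157·e^{−2.4152}
= 0.3157·0.089347 = 0.028208

Final: 0.028208


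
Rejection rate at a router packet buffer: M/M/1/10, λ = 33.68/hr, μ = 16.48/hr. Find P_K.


ρ = λ/μ = 33.68/16.48 = 2.0437
P_K = (1−ρ)ρ^K/(1−ρ^(K+1)) = (-1.0437·1271.009377)/(1 − 2597.548290)
= -1326.538913/-2596.548290 = 0.510886

Final: 0.510886


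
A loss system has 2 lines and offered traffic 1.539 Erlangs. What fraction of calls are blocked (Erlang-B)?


B(c,a) = (a^c/c!) / Σ_{k=0}^{c} a^k/k!
a^2/2! = 1.184260
Σ terms (k=0..2): 1.00000 + 1.53900 + 1.18426 = 3.723260
B = 1.184260/3.723260 = 0.318071

Final: 0.318071


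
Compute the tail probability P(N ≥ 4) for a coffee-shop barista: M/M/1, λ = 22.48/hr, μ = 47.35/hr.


ρ = 22.48/47.35 = 0.4748
P(N ≥ n) = ρ^n = 0.4748^4 = 0.050805

Final: 0.050805


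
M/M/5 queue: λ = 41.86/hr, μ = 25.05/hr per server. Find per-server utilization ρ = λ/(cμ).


ρ = λ/(cμ) = 41.86/(5·25.05) = 41.86/125.25 = 0.3342

Final: 0.3342


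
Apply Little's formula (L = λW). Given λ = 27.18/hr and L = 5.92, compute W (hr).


W = L/λ = 5.92/27.18 = 0.2178 hr

Final: 0.2178 hr


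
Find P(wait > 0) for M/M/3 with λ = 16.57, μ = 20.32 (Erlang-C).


a = λ/μ = 0.8155; ρ = a/3 = 0.2718
P₀ = 0.440132 (from M/M/c formula)
C(c,a) = [a^c/(c!(1−ρ))]·P₀ = [0.54225/(6·0.7282)]·0.440132
= 0.12411·0.440132 = 0.054625

Final: 0.054625


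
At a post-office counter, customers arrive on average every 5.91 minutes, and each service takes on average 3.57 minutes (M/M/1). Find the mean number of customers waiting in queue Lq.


λ = 60/5.91 = 10.1523 /hr
μ = 60/3.57 = 16.8067 /hr
ρ = λ/μ = 10.1523/16.8067 = 0.6041
Lq = ρ²/(1−ρ) = 0.3649/0.3959 = 0.9216

Final: 0.9216


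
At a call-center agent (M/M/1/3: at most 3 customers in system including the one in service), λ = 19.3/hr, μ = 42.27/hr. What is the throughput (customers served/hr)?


ρ = 0.4566; P_K = (1−ρ)ρ^3/(1−ρ^4) = 0.054076
λ_eff = λ(1 − P_K) = 19.3·(1 − 0.054076) = 19.3·0.945924 = 18.2563 /hr

Final: 18.2563 /hr


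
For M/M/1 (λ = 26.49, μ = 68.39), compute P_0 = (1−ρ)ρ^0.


ρ = 26.49/68.39 = 0.3873
P_n = (1−ρ)·ρ^n = (1 − 0.3873)·0.3873^0 = 0.6127·1.000000 = 0.612663

Final: 0.612663


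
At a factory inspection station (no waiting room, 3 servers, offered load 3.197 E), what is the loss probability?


B(c,a) = (a^c/c!) / Σ_{k=0}^{c} a^k/k!
a^3/3! = 5.445988
Σ terms (k=0..3): 1.00000 + 3.19700 + 5.11040 + 5.44599 = 14.753392
B = 5.445988/14.753392 = 0.369135

Final: 0.369135


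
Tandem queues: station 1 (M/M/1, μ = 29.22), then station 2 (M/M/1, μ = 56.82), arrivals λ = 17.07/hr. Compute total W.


Each node sees arrival rate λ = 17.07/hr (tandem ⇒ throughput preserved).
W₁ = 1/(μ₁−λ) = 1/(29.22−17.07) = 0.08230 hr
W₂ = 1/(μ₂−λ) = 1/(56.82−17.07) = 0.02516 hr
W_total = W₁ + W₂ = 0.08230 + 0.02516 = 0.10746 hr

Final: 0.10746 hr


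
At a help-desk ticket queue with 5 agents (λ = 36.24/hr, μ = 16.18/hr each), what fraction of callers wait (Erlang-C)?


a = λ/μ = 2.2398; ρ = a/5 = 0.4480
P₀ = 0.105037 (from M/M/c formula)
C(c,a) = [a^c/(c!(1−ρ))]·P₀ = [56.37004/(120·0.5520)]·0.105037
= 0.85094·0.105037 = 0.089380

Final: 0.089380


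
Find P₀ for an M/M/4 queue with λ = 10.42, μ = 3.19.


a = λ/μ = 10.42/3.19 = 3.2665; ρ = a/c = 0.8166
Σ_{k=0}^{3} a^k/k! (terms k=0..3) = 1.00000 + 3.26646 + 5.33487 + 5.80871 = 15.41004
Tail: a^4/(4!(1−ρ)) = 113.84347/(24·0.1834) = 25.86615
P₀ = 1/(15.41004 + 25.86615) = 1/41.27619 = 0.024227

Final: 0.024227


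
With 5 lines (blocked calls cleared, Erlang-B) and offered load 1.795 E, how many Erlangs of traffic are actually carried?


B(5,1.795) = 0.026065 (Erlang-B)
Carried load = a(1 − B) = 1.795·(1 − 0.026065) = 1.795·0.973935 = 1.7482 E

Final: 1.7482 Erlangs


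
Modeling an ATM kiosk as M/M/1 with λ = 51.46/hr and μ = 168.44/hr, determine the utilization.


ρ = λ/μ = 51.46/168.44 = 0.3055

Final: 0.3055


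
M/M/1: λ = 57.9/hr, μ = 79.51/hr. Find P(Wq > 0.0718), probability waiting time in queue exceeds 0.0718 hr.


ρ = 57.9/79.51 = 0.7282
P(Wq > t) = ρ·e^{−(μ−λ)t} = 0.7282·e^{−1.5516}
= 0.7282·0.211909 = 0.154314

Final: 0.154314


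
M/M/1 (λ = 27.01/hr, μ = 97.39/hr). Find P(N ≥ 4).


ρ = 27.01/97.39 = 0.2773
P(N ≥ n) = ρ^n = 0.2773^4 = 0.005916

Final: 0.005916


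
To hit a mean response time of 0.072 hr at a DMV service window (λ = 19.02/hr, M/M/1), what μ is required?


W = 1/(μ−λ) ⇒ μ − λ = 1/W = 1/0.072 = 13.8889
μ = λ + 1/W = 19.02 + 13.8889 = 32.9089 per hr

Final: 32.9089 /hr


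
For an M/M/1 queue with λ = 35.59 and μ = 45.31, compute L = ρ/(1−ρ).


ρ = λ/μ = 35.59/45.31 = 0.7855
L = ρ/(1−ρ) = 0.7855/(1 − 0.7855) = 0.7855/0.2145 = 3.6615

Final: 3.6615


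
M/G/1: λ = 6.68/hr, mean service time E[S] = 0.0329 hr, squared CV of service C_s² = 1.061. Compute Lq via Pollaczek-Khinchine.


ρ = λ·E[S] = 6.68·0.0329 = 0.2198
Lq = ρ²(1+C_s²)/(2(1−ρ)) = 0.04830·(1+1.061)/(2·0.7802)
= 0.04830·2.0610/1.5605 = 0.06379

Final: 0.06379


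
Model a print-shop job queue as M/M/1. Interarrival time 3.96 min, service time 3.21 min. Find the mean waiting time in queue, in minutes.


λ = 60/3.96 = 15.1515 /hr
μ = 60/3.21 = 18.6916 /hr
ρ = λ/μ = 15.1515/18.6916 = 0.8106
Wq = ρ/(μ−λ) = 0.8106/(18.6916−15.1515) = 0.22898 hr
In minutes: 0.22898·60 = 13.739 min

Final: 13.739 min


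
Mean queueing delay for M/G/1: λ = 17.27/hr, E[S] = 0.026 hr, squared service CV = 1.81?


ρ = λ·E[S] = 17.27·0.026 = 0.4490
E[S²] = E[S]²(1+C_s²) = 0.026²·(1+1.81) = 0.001900
Wq = λ·E[S²]/(2(1−ρ)) = 17.27·0.001900/(2·0.5510) = 0.02977 hr

Final: 0.02977 hr


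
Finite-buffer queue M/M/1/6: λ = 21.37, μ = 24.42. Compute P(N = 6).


ρ = λ/μ = 21.37/24.42 = 0.8751
P_K = (1−ρ)ρ^K/(1−ρ^(K+1)) = (0.1249·0.449110)/(1 − 0.393018)
= 0.056093/0.606982 = 0.092413

Final: 0.092413


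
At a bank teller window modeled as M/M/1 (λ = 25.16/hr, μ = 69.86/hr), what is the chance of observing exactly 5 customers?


ρ = 25.16/69.86 = 0.3601
P_n = (1−ρ)·ρ^n = (1 − 0.3601)·0.3601^5 = 0.6399·0.006059 = 0.003877

Final: 0.003877


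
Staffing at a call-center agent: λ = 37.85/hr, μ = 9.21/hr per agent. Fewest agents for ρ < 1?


Stability requires cμ > λ ⇔ c > λ/μ.
λ/μ = 37.85/9.21 = 4.1097
Minimum integer c = ⌊4.1097⌋ + 1 = 5
Check: 5·9.21 = 46.05 > 37.85, while 4·9.21 = 36.84 ≤ 37.85

Final: 5 servers


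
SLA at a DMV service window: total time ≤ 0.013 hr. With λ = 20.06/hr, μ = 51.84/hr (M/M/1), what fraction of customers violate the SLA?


W ~ Exponential(μ−λ) for M/M/1.
μ − λ = 51.84 − 20.06 = 31.7800
P(W > t) = e^{−(μ−λ)t} = e^{−0.4131} = 0.661570

Final: 0.661570


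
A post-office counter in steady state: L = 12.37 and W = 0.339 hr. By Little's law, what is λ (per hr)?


λ = L/W = 12.37/0.339 = 36.4897 /hr

Final: 36.4897 /hr


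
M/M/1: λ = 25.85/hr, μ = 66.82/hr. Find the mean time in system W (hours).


W = 1/(μ−λ) = 1/(66.82 − 25.85) = 1/40.97 = 0.02441 hr

Final: 0.02441 hr


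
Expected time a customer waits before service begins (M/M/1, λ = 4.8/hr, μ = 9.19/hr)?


ρ = 4.8/9.19 = 0.5223
Wq = ρ/(μ−λ) = 0.5223/(9.19 − 4.8) = 0.5223/4.39 = 0.1190 hr

Final: 0.1190 hr


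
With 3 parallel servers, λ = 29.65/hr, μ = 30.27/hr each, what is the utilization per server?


ρ = λ/(cμ) = 29.65/(3·30.27) = 29.65/90.81 = 0.3265

Final: 0.3265


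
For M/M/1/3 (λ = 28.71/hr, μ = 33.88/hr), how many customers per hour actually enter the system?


ρ = 0.8474; P_K = (1−ρ)ρ^3/(1−ρ^4) = 0.191717
λ_eff = λ(1 − P_K) = 28.71·(1 − 0.191717) = 28.71·0.808283 = 23.2058 /hr

Final: 23.2058 /hr


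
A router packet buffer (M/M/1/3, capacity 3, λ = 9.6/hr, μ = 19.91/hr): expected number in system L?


ρ = 9.6/19.91 = 0.4822
L = ρ[1 − (K+1)ρ^K + Kρ^(K+1)] / [(1−ρ)(1−ρ^(K+1))]
Numerator: 0.4822·(1 − 4·0.112099 + 3·0.054051) = 0.344152
Denominator: (0.5178)·(0.945949) = 0.489841
L = 0.344152/0.489841 = 0.7026

Final: 0.7026


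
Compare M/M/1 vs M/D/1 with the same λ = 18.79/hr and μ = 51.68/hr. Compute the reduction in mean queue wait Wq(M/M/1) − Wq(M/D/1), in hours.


ρ = 18.79/51.68 = 0.3636
Wq(M/M/1) = ρ/(μ−λ) = 0.3636/32.89 = 0.01105 hr
Wq(M/D/1) = ρ/(2(μ−λ)) = 0.005527 hr
Savings = 0.01105 − 0.005527 = 0.005527 hr

Final: 0.005527 hr


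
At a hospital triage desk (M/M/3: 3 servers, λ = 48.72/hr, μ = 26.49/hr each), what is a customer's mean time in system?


a = 1.8392; ρ = 0.6131; P₀ = 0.138693
Lq = P₀·a^c·ρ/(c!(1−ρ)²) = 0.58884
Wq = Lq/λ = 0.58884/48.72 = 0.01209 hr
W = Wq + 1/μ = 0.01209 + 0.03775 = 0.04984 hr

Final: 0.04984 hr


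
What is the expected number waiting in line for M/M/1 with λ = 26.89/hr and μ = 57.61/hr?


ρ = 26.89/57.61 = 0.4668
Lq = ρ²/(1−ρ) = 0.2179/0.5332 = 0.4086

Final: 0.4086


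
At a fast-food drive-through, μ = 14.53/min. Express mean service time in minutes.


Mean service time = 1/μ = 1/14.53 minute = 0.06882 minute
In minutes: 0.06882 × 1 = 0.06882 min

Final: 0.06882 min


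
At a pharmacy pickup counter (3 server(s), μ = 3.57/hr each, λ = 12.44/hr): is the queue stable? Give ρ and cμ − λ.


Total capacity cμ = 3·3.57 = 10.71/hr
ρ = λ/(cμ) = 12.44/10.71 = 1.1615
Stable ⇔ ρ < 1: NO
Spare capacity = cμ − λ = 10.71 − 12.44 = -1.73/hr

Final: ρ = 1.1615; unstable; margin = -1.73/hr


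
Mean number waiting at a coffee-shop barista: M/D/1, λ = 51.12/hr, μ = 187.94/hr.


ρ = 51.12/187.94 = 0.2720
M/D/1: Lq = ρ²/(2(1−ρ)) = 0.07398/(2·0.7280) = 0.05081

Final: 0.05081


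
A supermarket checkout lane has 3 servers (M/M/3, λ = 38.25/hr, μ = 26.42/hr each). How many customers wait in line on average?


a = λ/μ = 1.4478; ρ = a/3 = 0.4826
P₀ = 0.223550
Lq = P₀·a^c·ρ / (c!·(1−ρ)²) = 0.223550·3.03456·0.4826/(6·0.26771)
= 0.20381

Final: 0.20381


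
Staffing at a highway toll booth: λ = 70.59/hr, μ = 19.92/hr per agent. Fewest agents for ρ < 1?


Stability requires cμ > λ ⇔ c > λ/μ.
λ/μ = 70.59/19.92 = 3.5437
Minimum integer c = ⌊3.5437⌋ + 1 = 4
Check: 4·19.92 = 79.68 > 70.59, while 3·19.92 = 59.76 ≤ 70.59

Final: 4 servers


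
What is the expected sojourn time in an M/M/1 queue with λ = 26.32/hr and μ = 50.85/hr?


W = 1/(μ−λ) = 1/(50.85 − 26.32) = 1/24.53 = 0.04077 hr

Final: 0.04077 hr


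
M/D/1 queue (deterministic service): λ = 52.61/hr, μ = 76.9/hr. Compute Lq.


ρ = 52.61/76.9 = 0.6841
M/D/1: Lq = ρ²/(2(1−ρ)) = 0.4680/(2·0.3159) = 0.74089

Final: 0.74089


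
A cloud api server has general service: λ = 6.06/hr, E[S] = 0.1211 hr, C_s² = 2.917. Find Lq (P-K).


ρ = λ·E[S] = 6.06·0.1211 = 0.7339
Lq = ρ²(1+C_s²)/(2(1−ρ)) = 0.5386·(1+2.917)/(2·0.2661)
= 0.5386·3.9170/0.5323 = 3.96330

Final: 3.96330


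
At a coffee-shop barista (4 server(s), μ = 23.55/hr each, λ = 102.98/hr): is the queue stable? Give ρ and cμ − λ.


Total capacity cμ = 4·23.55 = 94.20/hr
ρ = λ/(cμ) = 102.98/94.20 = 1.0932
Stable ⇔ ρ < 1: NO
Spare capacity = cμ − λ = 94.20 − 102.98 = -8.78/hr

Final: ρ = 1.0932; unstable; margin = -8.78/hr


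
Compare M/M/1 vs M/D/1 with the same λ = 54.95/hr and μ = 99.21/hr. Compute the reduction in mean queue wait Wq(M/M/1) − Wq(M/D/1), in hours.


ρ = 54.95/99.21 = 0.5539
Wq(M/M/1) = ρ/(μ−λ) = 0.5539/44.26 = 0.01251 hr
Wq(M/D/1) = ρ/(2(μ−λ)) = 0.006257 hr
Savings = 0.01251 − 0.006257 = 0.006257 hr

Final: 0.006257 hr


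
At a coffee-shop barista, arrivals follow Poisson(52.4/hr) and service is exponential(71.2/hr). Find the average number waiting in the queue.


ρ = 52.4/71.2 = 0.7360
Lq = ρ²/(1−ρ) = 0.5416/0.2640 = 2.0513

Final: 2.0513


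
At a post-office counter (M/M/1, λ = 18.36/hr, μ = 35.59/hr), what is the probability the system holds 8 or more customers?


ρ = 18.36/35.59 = 0.5159
P(N ≥ n) = ρ^n = 0.5159^8 = 0.005016

Final: 0.005016


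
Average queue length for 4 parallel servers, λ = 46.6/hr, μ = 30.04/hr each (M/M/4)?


a = λ/μ = 1.5513; ρ = a/4 = 0.3878
P₀ = 0.209609
Lq = P₀·a^c·ρ / (c!·(1−ρ)²) = 0.209609·5.79087·0.3878/(24·0.37477)
= 0.05234

Final: 0.05234


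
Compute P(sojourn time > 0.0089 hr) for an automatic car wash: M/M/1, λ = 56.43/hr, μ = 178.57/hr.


W ~ Exponential(μ−λ) for M/M/1.
μ − λ = 178.57 − 56.43 = 122.1400
P(W > t) = e^{−(μ−λ)t} = e^{−1.0870} = 0.337211

Final: 0.337211


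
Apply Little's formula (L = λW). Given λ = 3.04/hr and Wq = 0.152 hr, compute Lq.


Lq = λWq = 3.04·0.152 = 0.4621

Final: 0.4621


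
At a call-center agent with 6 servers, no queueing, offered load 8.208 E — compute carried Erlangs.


B(6,8.208) = 0.400916 (Erlang-B)
Carried load = a(1 − B) = 8.208·(1 − 0.400916) = 8.208·0.599084 = 4.9173 E

Final: 4.9173 Erlangs


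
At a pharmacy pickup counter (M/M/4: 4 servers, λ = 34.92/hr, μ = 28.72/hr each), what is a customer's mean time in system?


a = 1.2159; ρ = 0.3040; P₀ = 0.295380
Lq = P₀·a^c·ρ/(c!(1−ρ)²) = 0.01688
Wq = Lq/λ = 0.01688/34.92 = 0.0004833 hr
W = Wq + 1/μ = 0.0004833 + 0.03482 = 0.03530 hr

Final: 0.03530 hr


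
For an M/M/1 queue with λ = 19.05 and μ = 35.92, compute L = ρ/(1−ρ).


ρ = λ/μ = 19.05/35.92 = 0.5303
L = ρ/(1−ρ) = 0.5303/(1 − 0.5303) = 0.5303/0.4697 = 1.1292

Final: 1.1292


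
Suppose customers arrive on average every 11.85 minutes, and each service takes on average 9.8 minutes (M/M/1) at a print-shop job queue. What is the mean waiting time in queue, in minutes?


λ = 60/11.85 = 5.0633 /hr
μ = 60/9.8 = 6.1224 /hr
ρ = λ/μ = 5.0633/6.1224 = 0.8270
Wq = ρ/(μ−λ) = 0.8270/(6.1224−5.0633) = 0.78081 hr
In minutes: 0.78081·60 = 46.849 min

Final: 46.849 min


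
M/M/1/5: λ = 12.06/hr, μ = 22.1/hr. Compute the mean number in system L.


ρ = 12.06/22.1 = 0.5457
L = ρ[1 − (K+1)ρ^K + Kρ^(K+1)] / [(1−ρ)(1−ρ^(K+1))]
Numerator: 0.5457·(1 − 6·0.048392 + 5·0.026408) = 0.459309
Denominator: (0.4543)·(0.973592) = 0.442302
L = 0.459309/0.442302 = 1.0385

Final: 1.0385


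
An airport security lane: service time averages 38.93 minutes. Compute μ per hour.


μ = 1/(service time) in consistent units.
1 hour = 60 min, so μ = 60/38.93 = 1.5412 per hour

Final: 1.5412 /hr


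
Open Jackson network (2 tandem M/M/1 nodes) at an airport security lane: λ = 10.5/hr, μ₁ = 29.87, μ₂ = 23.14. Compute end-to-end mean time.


Each node sees arrival rate λ = 10.5/hr (tandem ⇒ throughput preserved).
W₁ = 1/(μ₁−λ) = 1/(29.87−10.5) = 0.05163 hr
W₂ = 1/(μ₂−λ) = 1/(23.14−10.5) = 0.07911 hr
W_total = W₁ + W₂ = 0.05163 + 0.07911 = 0.13074 hr

Final: 0.13074 hr


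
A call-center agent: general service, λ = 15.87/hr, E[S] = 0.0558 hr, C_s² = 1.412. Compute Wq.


ρ = λ·E[S] = 15.87·0.0558 = 0.8855
E[S²] = E[S]²(1+C_s²) = 0.0558²·(1+1.412) = 0.007510
Wq = λ·E[S²]/(2(1−ρ)) = 15.87·0.007510/(2·0.1145) = 0.52067 hr

Final: 0.52067 hr


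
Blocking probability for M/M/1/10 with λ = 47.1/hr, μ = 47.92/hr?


ρ = λ/μ = 47.1/47.92 = 0.9829
P_K = (1−ρ)ρ^K/(1−ρ^(K+1)) = (0.01711·0.841475)/(1 − 0.827075)
= 0.014399/0.172925 = 0.083269

Final: 0.083269


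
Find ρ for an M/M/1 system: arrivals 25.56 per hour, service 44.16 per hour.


ρ = λ/μ = 25.56/44.16 = 0.5788

Final: 0.5788


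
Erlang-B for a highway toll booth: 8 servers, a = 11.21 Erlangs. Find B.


B(c,a) = (a^c/c!) / Σ_{k=0}^{c} a^k/k!
a^8/8! = 6184.781730
Σ terms (k=0..8): 1.00000 + 11.21000 + 62.83205 + 234.78243 + 657.97775 + 1475.18612 + 2756.13940 + 4413.76038 + 6184.78173 = 15797.669851
B = 6184.781730/15797.669851 = 0.391500

Final: 0.391500


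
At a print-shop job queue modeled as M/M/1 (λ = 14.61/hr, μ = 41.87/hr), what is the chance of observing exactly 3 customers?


ρ = 14.61/41.87 = 0.3489
P_n = (1−ρ)·ρ^n = (1 − 0.3489)·0.3489^3 = 0.6511·0.042486 = 0.027661

Final: 0.027661


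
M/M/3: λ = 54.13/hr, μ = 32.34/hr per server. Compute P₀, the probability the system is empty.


a = λ/μ = 54.13/32.34 = 1.6738; ρ = a/c = 0.5579
Σ_{k=0}^{2} a^k/k! (terms k=0..2) = 1.00000 + 1.67378 + 1.40077 = 4.07455
Tail: a^3/(3!(1−ρ)) = 4.68915/(6·0.4421) = 1.76786
P₀ = 1/(4.07455 + 1.76786) = 1/5.84241 = 0.171162

Final: 0.171162


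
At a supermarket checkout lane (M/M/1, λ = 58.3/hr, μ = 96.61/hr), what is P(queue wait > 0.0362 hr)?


ρ = 58.3/96.61 = 0.6035
P(Wq > t) = ρ·e^{−(μ−λ)t} = 0.6035·e^{−1.3868}
= 0.6035·0.249868 = 0.150785

Final: 0.150785


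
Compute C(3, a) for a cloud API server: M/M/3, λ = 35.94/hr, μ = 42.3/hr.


a = λ/μ = 0.8496; ρ = a/3 = 0.2832
P₀ = 0.424951 (from M/M/c formula)
C(c,a) = [a^c/(c!(1−ρ))]·P₀ = [0.61336/(6·0.7168)]·0.424951
= 0.14262·0.424951 = 0.060606

Final: 0.060606


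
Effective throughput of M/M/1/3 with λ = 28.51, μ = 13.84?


ρ = 2.0600; P_K = (1−ρ)ρ^3/(1−ρ^4) = 0.544812
λ_eff = λ(1 − P_K) = 28.51·(1 − 0.544812) = 28.51·0.455188 = 12.9774 /hr

Final: 12.9774 /hr


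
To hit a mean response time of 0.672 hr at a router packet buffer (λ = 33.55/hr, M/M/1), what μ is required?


W = 1/(μ−λ) ⇒ μ − λ = 1/W = 1/0.672 = 1.4881
μ = λ + 1/W = 33.55 + 1.4881 = 35.0381 per hr

Final: 35.0381 /hr


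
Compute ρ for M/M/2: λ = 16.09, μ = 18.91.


ρ = λ/(cμ) = 16.09/(2·18.91) = 16.09/37.82 = 0.4254

Final: 0.4254


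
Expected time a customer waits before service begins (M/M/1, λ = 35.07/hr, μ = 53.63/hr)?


ρ = 35.07/53.63 = 0.6539
Wq = ρ/(μ−λ) = 0.6539/(53.63 − 35.07) = 0.6539/18.56 = 0.03523 hr

Final: 0.03523 hr


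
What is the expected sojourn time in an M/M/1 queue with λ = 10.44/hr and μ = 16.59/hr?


W = 1/(μ−λ) = 1/(16.59 − 10.44) = 1/6.15 = 0.1626 hr

Final: 0.1626 hr


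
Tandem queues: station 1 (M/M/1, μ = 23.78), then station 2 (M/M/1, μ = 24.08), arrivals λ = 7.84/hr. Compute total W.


Each node sees arrival rate λ = 7.84/hr (tandem ⇒ throughput preserved).
W₁ = 1/(μ₁−λ) = 1/(23.78−7.84) = 0.06274 hr
W₂ = 1/(μ₂−λ) = 1/(24.08−7.84) = 0.06158 hr
W_total = W₁ + W₂ = 0.06274 + 0.06158 = 0.12431 hr

Final: 0.12431 hr


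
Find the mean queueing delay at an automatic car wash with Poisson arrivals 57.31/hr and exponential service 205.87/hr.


ρ = 57.31/205.87 = 0.2784
Wq = ρ/(μ−λ) = 0.2784/(205.87 − 57.31) = 0.2784/148.56 = 0.001874 hr

Final: 0.001874 hr


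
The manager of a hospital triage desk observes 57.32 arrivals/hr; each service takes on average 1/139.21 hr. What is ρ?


ρ = λ/μ = 57.32/139.21 = 0.4118

Final: 0.4118


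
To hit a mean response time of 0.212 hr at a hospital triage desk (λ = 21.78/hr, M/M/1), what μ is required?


W = 1/(μ−λ) ⇒ μ − λ = 1/W = 1/0.212 = 4.7170
μ = λ + 1/W = 21.78 + 4.7170 = 26.4970 per hr

Final: 26.4970 /hr


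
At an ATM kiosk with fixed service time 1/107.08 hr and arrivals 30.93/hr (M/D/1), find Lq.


ρ = 30.93/107.08 = 0.2888
M/D/1: Lq = ρ²/(2(1−ρ)) = 0.08343/(2·0.7112) = 0.05866

Final: 0.05866


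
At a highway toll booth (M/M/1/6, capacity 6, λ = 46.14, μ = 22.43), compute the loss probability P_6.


ρ = λ/μ = 46.14/22.43 = 2.0571
P_K = (1−ρ)ρ^K/(1−ρ^(K+1)) = (-1.0571·75.768711)/(1 − 155.861272)
= -80.092561/-154.861272 = 0.517189

Final: 0.517189


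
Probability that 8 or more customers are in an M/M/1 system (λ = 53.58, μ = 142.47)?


ρ = 53.58/142.47 = 0.3761
P(N ≥ n) = ρ^n = 0.3761^8 = 0.0004002

Final: 0.0004002


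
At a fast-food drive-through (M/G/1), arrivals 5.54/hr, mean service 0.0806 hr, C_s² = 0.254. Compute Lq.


ρ = λ·E[S] = 5.54·0.0806 = 0.4465
Lq = ρ²(1+C_s²)/(2(1−ρ)) = 0.1994·(1+0.254)/(2·0.5535)
= 0.1994·1.2540/1.1070 = 0.22587

Final: 0.22587


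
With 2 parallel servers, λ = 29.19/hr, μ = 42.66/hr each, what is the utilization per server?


ρ = λ/(cμ) = 29.19/(2·42.66) = 29.19/85.32 = 0.3421

Final: 0.3421


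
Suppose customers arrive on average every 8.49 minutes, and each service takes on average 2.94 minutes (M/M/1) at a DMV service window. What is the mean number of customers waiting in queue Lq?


λ = 60/8.49 = 7.0671 /hr
μ = 60/2.94 = 20.4082 /hr
ρ = λ/μ = 7.0671/20.4082 = 0.3463
Lq = ρ²/(1−ρ) = 0.1199/0.6537 = 0.1834

Final: 0.1834


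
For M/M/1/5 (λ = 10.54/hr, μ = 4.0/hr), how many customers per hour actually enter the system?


ρ = 2.6350; P_K = (1−ρ)ρ^5/(1−ρ^6) = 0.622353
λ_eff = λ(1 − P_K) = 10.54·(1 − 0.622353) = 10.54·0.377647 = 3.9804 /hr

Final: 3.9804 /hr


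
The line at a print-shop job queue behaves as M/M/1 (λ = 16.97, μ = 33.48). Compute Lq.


ρ = 16.97/33.48 = 0.5069
Lq = ρ²/(1−ρ) = 0.2569/0.4931 = 0.5210

Final: 0.5210


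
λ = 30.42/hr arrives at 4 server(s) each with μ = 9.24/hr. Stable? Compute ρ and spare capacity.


Total capacity cμ = 4·9.24 = 36.96/hr
ρ = λ/(cμ) = 30.42/36.96 = 0.8231
Stable ⇔ ρ < 1: YES
Spare capacity = cμ − λ = 36.96 − 30.42 = 6.54/hr

Final: ρ = 0.8231; stable; margin = 6.54/hr


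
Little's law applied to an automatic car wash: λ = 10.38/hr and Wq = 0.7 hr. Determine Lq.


Lq = λWq = 10.38·0.7 = 7.2660

Final: 7.2660


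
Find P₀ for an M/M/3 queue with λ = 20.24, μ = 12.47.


a = λ/μ = 20.24/12.47 = 1.6231; ρ = a/c = 0.5410
Σ_{k=0}^{2} a^k/k! (terms k=0..2) = 1.00000 + 1.62310 + 1.31722 = 3.94031
Tail: a^3/(3!(1−ρ)) = 4.27595/(6·0.4590) = 1.55274
P₀ = 1/(3.94031 + 1.55274) = 1/5.49305 = 0.182048

Final: 0.182048


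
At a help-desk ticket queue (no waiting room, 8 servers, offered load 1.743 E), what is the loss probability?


B(c,a) = (a^c/c!) / Σ_{k=0}^{c} a^k/k!
a^8/8! = 0.002113
Σ terms (k=0..8): 1.00000 + 1.74300 + 1.51902 + 0.88255 + 0.38457 + 0.13406 + 0.03895 + 0.009697 + 0.002113 = 5.713967
B = 0.002113/5.713967 = 0.0003698

Final: 0.0003698


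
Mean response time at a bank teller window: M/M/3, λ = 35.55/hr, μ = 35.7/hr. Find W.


a = 0.9958; ρ = 0.3319; P₀ = 0.365237
Lq = P₀·a^c·ρ/(c!(1−ρ)²) = 0.04470
Wq = Lq/λ = 0.04470/35.55 = 0.001257 hr
W = Wq + 1/μ = 0.001257 + 0.02801 = 0.02927 hr

Final: 0.02927 hr


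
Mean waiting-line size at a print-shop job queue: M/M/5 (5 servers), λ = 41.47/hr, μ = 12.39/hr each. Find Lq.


a = λ/μ = 3.3471; ρ = a/5 = 0.6694
P₀ = 0.031235
Lq = P₀·a^c·ρ / (c!·(1−ρ)²) = 0.031235·420.06224·0.6694/(120·0.10929)
= 0.66970

Final: 0.66970


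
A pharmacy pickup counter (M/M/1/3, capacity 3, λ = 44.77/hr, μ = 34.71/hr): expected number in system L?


ρ = 44.77/34.71 = 1.2898
L = ρ[1 − (K+1)ρ^K + Kρ^(K+1)] / [(1−ρ)(1−ρ^(K+1))]
Numerator: 1.2898·(1 − 4·2.145841 + 3·2.767770) = 0.928609
Denominator: (-0.2898)·(-1.767770) = 0.512353
L = 0.928609/0.512353 = 1.8124

Final: 1.8124


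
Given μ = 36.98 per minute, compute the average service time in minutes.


Mean service time = 1/μ = 1/36.98 minute = 0.02704 minute
In minutes: 0.02704 × 1 = 0.02704 min

Final: 0.02704 min


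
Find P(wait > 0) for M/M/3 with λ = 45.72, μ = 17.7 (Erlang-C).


a = λ/μ = 2.5831; ρ = a/3 = 0.8610
P₀ = 0.036250 (from M/M/c formula)
C(c,a) = [a^c/(c!(1−ρ))]·P₀ = [17.23451/(6·0.1390)]·0.036250
= 20.66740·0.036250 = 0.749185

Final: 0.749185


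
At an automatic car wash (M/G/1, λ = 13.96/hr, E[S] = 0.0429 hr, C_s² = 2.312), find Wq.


ρ = λ·E[S] = 13.96·0.0429 = 0.5989
E[S²] = E[S]²(1+C_s²) = 0.0429²·(1+2.312) = 0.006095
Wq = λ·E[S²]/(2(1−ρ)) = 13.96·0.006095/(2·0.4011) = 0.10607 hr

Final: 0.10607 hr


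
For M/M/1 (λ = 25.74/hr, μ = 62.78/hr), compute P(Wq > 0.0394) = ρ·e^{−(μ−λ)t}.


ρ = 25.74/62.78 = 0.4100
P(Wq > t) = ρ·e^{−(μ−λ)t} = 0.4100·e^{−1.4594}
= 0.4100·0.232381 = 0.095277

Final: 0.095277


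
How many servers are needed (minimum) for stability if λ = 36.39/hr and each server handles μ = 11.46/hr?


Stability requires cμ > λ ⇔ c > λ/μ.
λ/μ = 36.39/11.46 = 3.1754
Minimum integer c = ⌊3.1754⌋ + 1 = 4
Check: 4·11.46 = 45.84 > 36.39, while 3·11.46 = 34.38 ≤ 36.39

Final: 4 servers


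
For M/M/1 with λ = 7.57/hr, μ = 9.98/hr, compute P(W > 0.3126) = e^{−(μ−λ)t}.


W ~ Exponential(μ−λ) for M/M/1.
μ − λ = 9.98 − 7.57 = 2.4100
P(W > t) = e^{−(μ−λ)t} = e^{−0.7534} = 0.470779

Final: 0.470779


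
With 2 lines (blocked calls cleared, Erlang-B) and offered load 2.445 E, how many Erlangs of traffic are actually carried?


B(2,2.445) = 0.464564 (Erlang-B)
Carried load = a(1 − B) = 2.445·(1 − 0.464564) = 2.445·0.535436 = 1.3091 E

Final: 1.3091 Erlangs


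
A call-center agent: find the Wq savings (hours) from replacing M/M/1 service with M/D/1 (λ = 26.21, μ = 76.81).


ρ = 26.21/76.81 = 0.3412
Wq(M/M/1) = ρ/(μ−λ) = 0.3412/50.60 = 0.006744 hr
Wq(M/D/1) = ρ/(2(μ−λ)) = 0.003372 hr
Savings = 0.006744 − 0.003372 = 0.003372 hr

Final: 0.003372 hr


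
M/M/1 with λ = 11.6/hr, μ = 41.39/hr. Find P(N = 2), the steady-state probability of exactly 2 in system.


ρ = 11.6/41.39 = 0.2803
P_n = (1−ρ)·ρ^n = (1 − 0.2803)·0.2803^2 = 0.7197·0.078546 = 0.056533

Final: 0.056533


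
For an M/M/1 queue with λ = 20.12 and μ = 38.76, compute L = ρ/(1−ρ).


ρ = λ/μ = 20.12/38.76 = 0.5191
L = ρ/(1−ρ) = 0.5191/(1 − 0.5191) = 0.5191/0.4809 = 1.0794

Final: 1.0794


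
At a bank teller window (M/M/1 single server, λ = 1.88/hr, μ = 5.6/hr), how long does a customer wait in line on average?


ρ = 1.88/5.6 = 0.3357
Wq = ρ/(μ−λ) = 0.3357/(5.6 − 1.88) = 0.3357/3.72 = 0.09025 hr

Final: 0.09025 hr


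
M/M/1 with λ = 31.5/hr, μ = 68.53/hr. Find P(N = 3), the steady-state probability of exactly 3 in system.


ρ = 31.5/68.53 = 0.4597
P_n = (1−ρ)·ρ^n = (1 − 0.4597)·0.4597^3 = 0.5403·0.097116 = 0.052476

Final: 0.052476


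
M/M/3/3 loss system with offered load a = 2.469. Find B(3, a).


B(c,a) = (a^c/c!) / Σ_{k=0}^{c} a^k/k!
a^3/3! = 2.508488
Σ terms (k=0..3): 1.00000 + 2.46900 + 3.04798 + 2.50849 = 9.025468
B = 2.508488/9.025468 = 0.277934

Final: 0.277934


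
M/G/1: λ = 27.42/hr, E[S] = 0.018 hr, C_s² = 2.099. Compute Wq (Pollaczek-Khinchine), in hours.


ρ = λ·E[S] = 27.42·0.018 = 0.4936
E[S²] = E[S]²(1+C_s²) = 0.018²·(1+2.099) = 0.001004
Wq = λ·E[S²]/(2(1−ρ)) = 27.42·0.001004/(2·0.5064) = 0.02718 hr

Final: 0.02718 hr


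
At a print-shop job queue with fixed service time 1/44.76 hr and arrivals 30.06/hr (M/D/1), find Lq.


ρ = 30.06/44.76 = 0.6716
M/D/1: Lq = ρ²/(2(1−ρ)) = 0.4510/(2·0.3284) = 0.68666

Final: 0.68666


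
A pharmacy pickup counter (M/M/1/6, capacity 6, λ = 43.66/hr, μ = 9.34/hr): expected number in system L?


ρ = 43.66/9.34 = 4.6745
L = ρ[1 − (K+1)ρ^K + Kρ^(K+1)] / [(1−ρ)(1−ρ^(K+1))]
Numerator: 4.6745·(1 − 7·10433.286440 + 6·48770.587363) = 1026484.552876
Denominator: (-3.6745)·(-48769.587363) = 179204.736435
L = 1026484.552876/179204.736435 = 5.7280

Final: 5.7280


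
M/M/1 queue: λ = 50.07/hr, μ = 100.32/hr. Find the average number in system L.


ρ = λ/μ = 50.07/100.32 = 0.4991
L = ρ/(1−ρ) = 0.4991/(1 − 0.4991) = 0.4991/0.5009 = 0.9964

Final: 0.9964


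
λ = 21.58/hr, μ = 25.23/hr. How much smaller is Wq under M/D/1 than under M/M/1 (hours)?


ρ = 21.58/25.23 = 0.8553
Wq(M/M/1) = ρ/(μ−λ) = 0.8553/3.65 = 0.23434 hr
Wq(M/D/1) = ρ/(2(μ−λ)) = 0.11717 hr
Savings = 0.23434 − 0.11717 = 0.11717 hr

Final: 0.11717 hr


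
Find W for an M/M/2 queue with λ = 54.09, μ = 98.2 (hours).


a = 0.5508; ρ = 0.2754; P₀ = 0.568126
Lq = P₀·a^c·ρ/(c!(1−ρ)²) = 0.04521
Wq = Lq/λ = 0.04521/54.09 = 0.0008358 hr
W = Wq + 1/μ = 0.0008358 + 0.01018 = 0.01102 hr

Final: 0.01102 hr


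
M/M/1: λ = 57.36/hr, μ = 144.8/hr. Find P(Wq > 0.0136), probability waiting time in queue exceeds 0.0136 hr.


ρ = 57.36/144.8 = 0.3961
P(Wq > t) = ρ·e^{−(μ−λ)t} = 0.3961·e^{−1.1892}
= 0.3961·0.304470 = 0.120610

Final: 0.120610


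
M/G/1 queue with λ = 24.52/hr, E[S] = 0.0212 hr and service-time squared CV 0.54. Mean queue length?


ρ = λ·E[S] = 24.52·0.0212 = 0.5198
Lq = ρ²(1+C_s²)/(2(1−ρ)) = 0.2702·(1+0.54)/(2·0.4802)
= 0.2702·1.5400/0.9604 = 0.43331

Final: 0.43331


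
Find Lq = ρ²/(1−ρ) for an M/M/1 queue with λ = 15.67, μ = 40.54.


ρ = 15.67/40.54 = 0.3865
Lq = ρ²/(1−ρ) = 0.1494/0.6135 = 0.2435

Final: 0.2435


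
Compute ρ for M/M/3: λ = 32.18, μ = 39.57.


ρ = λ/(cμ) = 32.18/(3·39.57) = 32.18/118.71 = 0.2711

Final: 0.2711


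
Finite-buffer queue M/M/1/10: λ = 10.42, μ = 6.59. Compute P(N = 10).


ρ = λ/μ = 10.42/6.59 = 1.5812
P_K = (1−ρ)ρ^K/(1−ρ^(K+1)) = (-0.5812·97.683912)/(1 − 154.456201)
= -56.772289/-153.456201 = 0.369958

Final: 0.369958


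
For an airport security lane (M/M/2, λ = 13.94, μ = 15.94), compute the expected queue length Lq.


a = λ/μ = 0.8745; ρ = a/2 = 0.4373
P₀ = 0.391532
Lq = P₀·a^c·ρ / (c!·(1−ρ)²) = 0.391532·0.76480·0.4373/(2·0.31667)
= 0.20674

Final: 0.20674


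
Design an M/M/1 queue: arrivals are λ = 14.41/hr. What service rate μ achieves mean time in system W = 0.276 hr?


W = 1/(μ−λ) ⇒ μ − λ = 1/W = 1/0.276 = 3.6232
μ = λ + 1/W = 14.41 + 3.6232 = 18.0332 per hr

Final: 18.0332 /hr


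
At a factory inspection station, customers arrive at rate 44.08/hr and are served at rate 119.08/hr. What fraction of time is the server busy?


ρ = λ/μ = 44.08/119.08 = 0.3702

Final: 0.3702


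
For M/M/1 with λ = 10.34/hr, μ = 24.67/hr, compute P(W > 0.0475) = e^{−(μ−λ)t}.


W ~ Exponential(μ−λ) for M/M/1.
μ − λ = 24.67 − 10.34 = 14.3300
P(W > t) = e^{−(μ−λ)t} = e^{−0.6807} = 0.506275

Final: 0.506275


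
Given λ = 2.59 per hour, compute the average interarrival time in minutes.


Mean interarrival time = 1/λ = 1/2.59 hour = 0.38610 hour
In minutes: 0.38610 × 60 = 23.1660 min

Final: 23.1660 min


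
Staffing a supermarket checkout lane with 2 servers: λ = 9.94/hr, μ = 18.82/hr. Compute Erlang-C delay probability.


a = λ/μ = 0.5282; ρ = a/2 = 0.2641
P₀ = 0.582177 (from M/M/c formula)
C(c,a) = [a^c/(c!(1−ρ))]·P₀ = [0.27895/(2·0.7359)]·0.582177
= 0.18953·0.582177 = 0.110339

Final: 0.110339


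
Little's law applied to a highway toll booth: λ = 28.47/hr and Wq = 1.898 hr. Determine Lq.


Lq = λWq = 28.47·1.898 = 54.0361

Final: 54.0361


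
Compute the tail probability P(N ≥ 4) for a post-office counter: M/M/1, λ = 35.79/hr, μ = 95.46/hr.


ρ = 35.79/95.46 = 0.3749
P(N ≥ n) = ρ^n = 0.3749^4 = 0.019759

Final: 0.019759


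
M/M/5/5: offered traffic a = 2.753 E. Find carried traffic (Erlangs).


B(5,2.753) = 0.089456 (Erlang-B)
Carried load = a(1 − B) = 2.753·(1 − 0.089456) = 2.753·0.910544 = 2.5067 E

Final: 2.5067 Erlangs


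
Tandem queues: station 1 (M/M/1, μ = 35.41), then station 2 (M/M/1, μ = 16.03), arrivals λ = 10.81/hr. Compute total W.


Each node sees arrival rate λ = 10.81/hr (tandem ⇒ throughput preserved).
W₁ = 1/(μ₁−λ) = 1/(35.41−10.81) = 0.04065 hr
W₂ = 1/(μ₂−λ) = 1/(16.03−10.81) = 0.19157 hr
W_total = W₁ + W₂ = 0.04065 + 0.19157 = 0.23222 hr

Final: 0.23222 hr


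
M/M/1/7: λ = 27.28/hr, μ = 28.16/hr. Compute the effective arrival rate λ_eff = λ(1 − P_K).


ρ = 0.9688; P_K = (1−ρ)ρ^7/(1−ρ^8) = 0.111558
λ_eff = λ(1 − P_K) = 27.28·(1 − 0.111558) = 27.28·0.888442 = 24.2367 /hr

Final: 24.2367 /hr


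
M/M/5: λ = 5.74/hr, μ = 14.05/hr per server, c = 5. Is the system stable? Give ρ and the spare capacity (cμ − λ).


Total capacity cμ = 5·14.05 = 70.25/hr
ρ = λ/(cμ) = 5.74/70.25 = 0.08171
Stable ⇔ ρ < 1: YES
Spare capacity = cμ − λ = 70.25 − 5.74 = 64.51/hr

Final: ρ = 0.08171; stable; margin = 64.51/hr


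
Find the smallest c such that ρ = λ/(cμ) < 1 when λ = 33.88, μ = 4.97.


Stability requires cμ > λ ⇔ c > λ/μ.
λ/μ = 33.88/4.97 = 6.8169
Minimum integer c = ⌊6.8169⌋ + 1 = 7
Check: 7·4.97 = 34.79 > 33.88, while 6·4.97 = 29.82 ≤ 33.88

Final: 7 servers


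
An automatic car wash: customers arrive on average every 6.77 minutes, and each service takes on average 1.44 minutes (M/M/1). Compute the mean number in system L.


λ = 60/6.77 = 8.8626 /hr
μ = 60/1.44 = 41.6667 /hr
ρ = λ/μ = 8.8626/41.6667 = 0.2127
L = ρ/(1−ρ) = 0.2127/0.7873 = 0.2702

Final: 0.2702


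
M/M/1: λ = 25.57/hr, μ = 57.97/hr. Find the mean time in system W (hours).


W = 1/(μ−λ) = 1/(57.97 − 25.57) = 1/32.40 = 0.03086 hr

Final: 0.03086 hr


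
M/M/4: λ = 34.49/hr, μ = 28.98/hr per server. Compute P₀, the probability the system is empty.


a = λ/μ = 34.49/28.98 = 1.1901; ρ = a/c = 0.2975
Σ_{k=0}^{3} a^k/k! (terms k=0..3) = 1.00000 + 1.19013 + 0.70821 + 0.28095 = 3.17929
Tail: a^4/(4!(1−ρ)) = 2.00622/(24·0.7025) = 0.11900
P₀ = 1/(3.17929 + 0.11900) = 1/3.29829 = 0.303188

Final: 0.303188


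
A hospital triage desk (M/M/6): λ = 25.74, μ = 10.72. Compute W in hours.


a = 2.4011; ρ = 0.4002; P₀ = 0.090213
Lq = P₀·a^c·ρ/(c!(1−ρ)²) = 0.02671
Wq = Lq/λ = 0.02671/25.74 = 0.001038 hr
W = Wq + 1/μ = 0.001038 + 0.09328 = 0.09432 hr

Final: 0.09432 hr


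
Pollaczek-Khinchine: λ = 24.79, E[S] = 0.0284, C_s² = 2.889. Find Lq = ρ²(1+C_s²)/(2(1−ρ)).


ρ = λ·E[S] = 24.79·0.0284 = 0.7040
Lq = ρ²(1+C_s²)/(2(1−ρ)) = 0.4957·(1+2.889)/(2·0.2960)
= 0.4957·3.8890/0.5919 = 3.25656

Final: 3.25656


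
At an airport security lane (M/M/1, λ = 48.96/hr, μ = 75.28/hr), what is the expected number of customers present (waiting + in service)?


ρ = λ/μ = 48.96/75.28 = 0.6504
L = ρ/(1−ρ) = 0.6504/(1 − 0.6504) = 0.6504/0.3496 = 1.8602

Final: 1.8602


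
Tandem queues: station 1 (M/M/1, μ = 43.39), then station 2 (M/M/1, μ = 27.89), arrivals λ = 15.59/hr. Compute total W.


Each node sees arrival rate λ = 15.59/hr (tandem ⇒ throughput preserved).
W₁ = 1/(μ₁−λ) = 1/(43.39−15.59) = 0.03597 hr
W₂ = 1/(μ₂−λ) = 1/(27.89−15.59) = 0.08130 hr
W_total = W₁ + W₂ = 0.03597 + 0.08130 = 0.11727 hr

Final: 0.11727 hr


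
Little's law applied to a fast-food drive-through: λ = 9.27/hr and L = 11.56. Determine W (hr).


W = L/λ = 11.56/9.27 = 1.2470 hr

Final: 1.2470 hr


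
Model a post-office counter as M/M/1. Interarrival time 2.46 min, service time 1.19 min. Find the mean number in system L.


λ = 60/2.46 = 24.3902 /hr
μ = 60/1.19 = 50.4202 /hr
ρ = λ/μ = 24.3902/50.4202 = 0.4837
L = ρ/(1−ρ) = 0.4837/0.5163 = 0.9370

Final: 0.9370


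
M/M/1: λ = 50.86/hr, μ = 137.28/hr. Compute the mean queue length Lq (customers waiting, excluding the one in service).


ρ = 50.86/137.28 = 0.3705
Lq = ρ²/(1−ρ) = 0.1373/0.6295 = 0.2180

Final: 0.2180


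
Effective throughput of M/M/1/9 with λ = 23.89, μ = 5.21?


ρ = 4.5854; P_K = (1−ρ)ρ^9/(1−ρ^10) = 0.781917
λ_eff = λ(1 − P_K) = 23.89·(1 − 0.781917) = 23.89·0.218083 = 5.2100 /hr

Final: 5.2100 /hr


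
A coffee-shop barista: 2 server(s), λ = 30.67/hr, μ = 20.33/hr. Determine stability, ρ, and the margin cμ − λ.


Total capacity cμ = 2·20.33 = 40.66/hr
ρ = λ/(cμ) = 30.67/40.66 = 0.7543
Stable ⇔ ρ < 1: YES
Spare capacity = cμ − λ = 40.66 − 30.67 = 9.99/hr

Final: ρ = 0.7543; stable; margin = 9.99/hr


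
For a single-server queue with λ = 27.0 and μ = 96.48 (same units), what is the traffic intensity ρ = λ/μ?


ρ = λ/μ = 27.0/96.48 = 0.2799

Final: 0.2799


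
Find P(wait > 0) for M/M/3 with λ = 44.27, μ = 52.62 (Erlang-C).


a = λ/μ = 0.8413; ρ = a/3 = 0.2804
P₀ = 0.428605 (from M/M/c formula)
C(c,a) = [a^c/(c!(1−ρ))]·P₀ = [0.59549/(6·0.7196)]·0.428605
= 0.13793·0.428605 = 0.059117

Final: 0.059117
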